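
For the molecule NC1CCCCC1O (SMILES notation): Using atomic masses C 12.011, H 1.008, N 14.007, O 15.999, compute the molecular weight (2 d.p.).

115.18 g/mol

First, the molecular formula is C6H13NO (counting implicit H from valence).
  C: 6 × 12.011 = 72.066
  H: 13 × 1.008 = 13.104
  N: 1 × 14.007 = 14.007
  O: 1 × 15.999 = 15.999
Sum: 6×12.011 + 13×1.008 + 1×14.007 + 1×15.999 = 115.176 → 115.18 g/mol.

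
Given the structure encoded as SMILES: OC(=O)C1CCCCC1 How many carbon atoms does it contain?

Count every carbon token in the SMILES (each C, including those in ring-closure positions and inside branches).
Carbon count: 7.

7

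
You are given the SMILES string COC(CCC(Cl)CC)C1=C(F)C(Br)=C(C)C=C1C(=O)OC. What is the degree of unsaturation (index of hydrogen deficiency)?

5

Molecular formula: C16H21BrClFO3.
DoU = (2C + 2 + N − H − X) / 2, where X is the halogen count and O/S are ignored.
    = (2·16 + 2 + 0 − 21 − 3) / 2 = 10 / 2 = 5.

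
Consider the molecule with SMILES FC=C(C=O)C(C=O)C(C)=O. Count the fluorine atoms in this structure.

1

Scan the SMILES for F atoms (remember two-letter symbols like Cl and Br are single atoms).
Fluorine count: 1.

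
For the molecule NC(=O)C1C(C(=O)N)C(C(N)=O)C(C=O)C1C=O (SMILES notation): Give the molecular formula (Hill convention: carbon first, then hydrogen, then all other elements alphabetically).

C10H13N3O5

Walk through each heavy atom and fill implicit hydrogens from standard valence (C 4, N 3, O 2, S 2, halogen 1):
  atom 1: N, bond orders sum to 1 (valence 3) → 2 H
  atom 2: C, bond orders sum to 4 (valence 4) → 0 H
  atom 3: O, bond orders sum to 2 (valence 2) → 0 H
  atom 4: C, bond orders sum to 3 (valence 4) → 1 H
  atom 5: C, bond orders sum to 3 (valence 4) → 1 H
  atom 6: C, bond orders sum to 4 (valence 4) → 0 H
  atom 7: O, bond orders sum to 2 (valence 2) → 0 H
  atom 8: N, bond orders sum to 1 (valence 3) → 2 H
  atom 9: C, bond orders sum to 3 (valence 4) → 1 H
  atom 10: C, bond orders sum to 4 (valence 4) → 0 H
  atom 11: N, bond orders sum to 1 (valence 3) → 2 H
  atom 12: O, bond orders sum to 2 (valence 2) → 0 H
  atom 13: C, bond orders sum to 3 (valence 4) → 1 H
  atom 14: C, bond orders sum to 3 (valence 4) → 1 H
  atom 15: O, bond orders sum to 2 (valence 2) → 0 H
  atom 16: C, bond orders sum to 3 (valence 4) → 1 H
  atom 17: C, bond orders sum to 3 (valence 4) → 1 H
  atom 18: O, bond orders sum to 2 (valence 2) → 0 H
Totals → C:10, H:13, N:3, O:5.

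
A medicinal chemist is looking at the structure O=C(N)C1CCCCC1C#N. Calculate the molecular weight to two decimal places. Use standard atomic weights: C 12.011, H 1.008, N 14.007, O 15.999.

First, the molecular formula is C8H12N2O (counting implicit H from valence).
  C: 8 × 12.011 = 96.088
  H: 12 × 1.008 = 12.096
  N: 2 × 14.007 = 28.014
  O: 1 × 15.999 = 15.999
Sum: 8×12.011 + 12×1.008 + 2×14.007 + 1×15.999 = 152.197 → 152.20 g/mol.

152.20 g/mol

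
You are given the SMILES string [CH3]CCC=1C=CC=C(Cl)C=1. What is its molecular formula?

Walk through each heavy atom and fill implicit hydrogens from standard valence (C 4, N 3, O 2, S 2, halogen 1):
  atom 1: C with explicit H count 3
  atom 2: C, bond orders sum to 2 (valence 4) → 2 H
  atom 3: C, bond orders sum to 2 (valence 4) → 2 H
  atom 4: C, bond orders sum to 4 (valence 4) → 0 H
  atom 5: C, bond orders sum to 3 (valence 4) → 1 H
  atom 6: C, bond orders sum to 3 (valence 4) → 1 H
  atom 7: C, bond orders sum to 3 (valence 4) → 1 H
  atom 8: C, bond orders sum to 4 (valence 4) → 0 H
  atom 9: Cl (halogen, monovalent) → 0 H
  atom 10: C, bond orders sum to 3 (valence 4) → 1 H
Totals → C:9, H:11, Cl:1.
In Hill order: C9H11Cl.

C9H11Cl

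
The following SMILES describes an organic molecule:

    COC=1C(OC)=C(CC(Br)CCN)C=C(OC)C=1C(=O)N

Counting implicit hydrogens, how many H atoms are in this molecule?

Walk through each heavy atom and fill implicit hydrogens from standard valence (C 4, N 3, O 2, S 2, halogen 1):
  atom 1: C, bond orders sum to 1 (valence 4) → 3 H
  atom 2: O, bond orders sum to 2 (valence 2) → 0 H
  atom 3: C, bond orders sum to 4 (valence 4) → 0 H
  atom 4: C, bond orders sum to 4 (valence 4) → 0 H
  atom 5: O, bond orders sum to 2 (valence 2) → 0 H
  atom 6: C, bond orders sum to 1 (valence 4) → 3 H
  atom 7: C, bond orders sum to 4 (valence 4) → 0 H
  atom 8: C, bond orders sum to 2 (valence 4) → 2 H
  atom 9: C, bond orders sum to 3 (valence 4) → 1 H
  atom 10: Br (halogen, monovalent) → 0 H
  atom 11: C, bond orders sum to 2 (valence 4) → 2 H
  atom 12: C, bond orders sum to 2 (valence 4) → 2 H
  atom 13: N, bond orders sum to 1 (valence 3) → 2 H
  atom 14: C, bond orders sum to 3 (valence 4) → 1 H
  atom 15: C, bond orders sum to 4 (valence 4) → 0 H
  atom 16: O, bond orders sum to 2 (valence 2) → 0 H
  atom 17: C, bond orders sum to 1 (valence 4) → 3 H
  atom 18: C, bond orders sum to 4 (valence 4) → 0 H
  atom 19: C, bond orders sum to 4 (valence 4) → 0 H
  atom 20: O, bond orders sum to 2 (valence 2) → 0 H
  atom 21: N, bond orders sum to 1 (valence 3) → 2 H
Total hydrogens: 21.

21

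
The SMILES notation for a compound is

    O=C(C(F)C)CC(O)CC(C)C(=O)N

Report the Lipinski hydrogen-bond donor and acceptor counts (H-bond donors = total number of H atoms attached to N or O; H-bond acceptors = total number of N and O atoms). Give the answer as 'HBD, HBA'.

3, 4

Donors: find every N or O and count the H atoms it carries.
  atom 1 (O): bond orders sum to 2 → 0 H
  atom 8 (O): bond orders sum to 1 → 1 H
  atom 13 (O): bond orders sum to 2 → 0 H
  atom 14 (N): bond orders sum to 1 → 2 H
Lipinski HBD = 3.
Acceptors: N atoms = 1, O atoms = 3 → HBA = 4.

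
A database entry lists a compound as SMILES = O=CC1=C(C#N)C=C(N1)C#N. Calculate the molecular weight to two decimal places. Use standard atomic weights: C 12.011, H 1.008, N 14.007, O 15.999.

145.12 g/mol

First, the molecular formula is C7H3N3O (counting implicit H from valence).
  C: 7 × 12.011 = 84.077
  H: 3 × 1.008 = 3.024
  N: 3 × 14.007 = 42.021
  O: 1 × 15.999 = 15.999
Sum: 7×12.011 + 3×1.008 + 3×14.007 + 1×15.999 = 145.121 → 145.12 g/mol.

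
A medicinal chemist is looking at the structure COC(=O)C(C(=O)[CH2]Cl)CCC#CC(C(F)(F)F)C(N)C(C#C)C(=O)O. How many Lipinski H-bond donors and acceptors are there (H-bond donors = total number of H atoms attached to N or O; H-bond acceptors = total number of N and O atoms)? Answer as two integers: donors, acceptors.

Donors: find every N or O and count the H atoms it carries.
  atom 2 (O): bond orders sum to 2 → 0 H
  atom 4 (O): bond orders sum to 2 → 0 H
  atom 7 (O): bond orders sum to 2 → 0 H
  atom 20 (N): bond orders sum to 1 → 2 H
  atom 25 (O): bond orders sum to 2 → 0 H
  atom 26 (O): bond orders sum to 1 → 1 H
Lipinski HBD = 3.
Acceptors: N atoms = 1, O atoms = 5 → HBA = 6.

3, 6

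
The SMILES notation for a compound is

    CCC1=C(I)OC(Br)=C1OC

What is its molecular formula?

C7H8BrIO2

Walk through each heavy atom and fill implicit hydrogens from standard valence (C 4, N 3, O 2, S 2, halogen 1):
  atom 1: C, bond orders sum to 1 (valence 4) → 3 H
  atom 2: C, bond orders sum to 2 (valence 4) → 2 H
  atom 3: C, bond orders sum to 4 (valence 4) → 0 H
  atom 4: C, bond orders sum to 4 (valence 4) → 0 H
  atom 5: I (halogen, monovalent) → 0 H
  atom 6: O, bond orders sum to 2 (valence 2) → 0 H
  atom 7: C, bond orders sum to 4 (valence 4) → 0 H
  atom 8: Br (halogen, monovalent) → 0 H
  atom 9: C, bond orders sum to 4 (valence 4) → 0 H
  atom 10: O, bond orders sum to 2 (valence 2) → 0 H
  atom 11: C, bond orders sum to 1 (valence 4) → 3 H
Totals → C:7, H:8, Br:1, I:1, O:2.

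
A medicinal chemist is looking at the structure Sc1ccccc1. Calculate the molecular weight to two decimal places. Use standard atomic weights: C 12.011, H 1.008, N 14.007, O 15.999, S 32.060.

110.17 g/mol

First, the molecular formula is C6H6S (counting implicit H from valence).
  C: 6 × 12.011 = 72.066
  H: 6 × 1.008 = 6.048
  S: 1 × 32.060 = 32.060
Sum: 6×12.011 + 6×1.008 + 1×32.060 = 110.174 → 110.17 g/mol.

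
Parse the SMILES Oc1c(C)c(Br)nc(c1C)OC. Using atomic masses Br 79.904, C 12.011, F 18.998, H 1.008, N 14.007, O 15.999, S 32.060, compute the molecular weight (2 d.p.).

232.08 g/mol

First, the molecular formula is C8H10BrNO2 (counting implicit H from valence).
  Br: 1 × 79.904 = 79.904
  C: 8 × 12.011 = 96.088
  H: 10 × 1.008 = 10.080
  N: 1 × 14.007 = 14.007
  O: 2 × 15.999 = 31.998
Sum: 1×79.904 + 8×12.011 + 10×1.008 + 1×14.007 + 2×15.999 = 232.077 → 232.08 g/mol.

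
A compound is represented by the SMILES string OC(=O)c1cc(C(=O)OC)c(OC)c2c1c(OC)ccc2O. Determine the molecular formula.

Walk through each heavy atom and fill implicit hydrogens from standard valence (C 4, N 3, O 2, S 2, halogen 1); for lowercase aromatic atoms, an aromatic c carries 1 H when it has two neighbours and 0 H with three, and aromatic n carries 0 H:
  atom 1: O, bond orders sum to 1 (valence 2) → 1 H
  atom 2: C, bond orders sum to 4 (valence 4) → 0 H
  atom 3: O, bond orders sum to 2 (valence 2) → 0 H
  atom 4: aromatic c, 3 neighbours → 0 H
  atom 5: aromatic c, 2 neighbours → 1 H
  atom 6: aromatic c, 3 neighbours → 0 H
  atom 7: C, bond orders sum to 4 (valence 4) → 0 H
  atom 8: O, bond orders sum to 2 (valence 2) → 0 H
  atom 9: O, bond orders sum to 2 (valence 2) → 0 H
  atom 10: C, bond orders sum to 1 (valence 4) → 3 H
  atom 11: aromatic c, 3 neighbours → 0 H
  atom 12: O, bond orders sum to 2 (valence 2) → 0 H
  atom 13: C, bond orders sum to 1 (valence 4) → 3 H
  atom 14: aromatic c, 3 neighbours → 0 H
  atom 15: aromatic c, 3 neighbours → 0 H
  atom 16: aromatic c, 3 neighbours → 0 H
  atom 17: O, bond orders sum to 2 (valence 2) → 0 H
  atom 18: C, bond orders sum to 1 (valence 4) → 3 H
  atom 19: aromatic c, 2 neighbours → 1 H
  atom 20: aromatic c, 2 neighbours → 1 H
  atom 21: aromatic c, 3 neighbours → 0 H
  atom 22: O, bond orders sum to 1 (valence 2) → 1 H
Totals → C:15, H:14, O:7.
In Hill order: C15H14O7.

C15H14O7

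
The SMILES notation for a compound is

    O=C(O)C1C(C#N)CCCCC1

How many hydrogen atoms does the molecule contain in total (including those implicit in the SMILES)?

Walk through each heavy atom and fill implicit hydrogens from standard valence (C 4, N 3, O 2, S 2, halogen 1):
  atom 1: O, bond orders sum to 2 (valence 2) → 0 H
  atom 2: C, bond orders sum to 4 (valence 4) → 0 H
  atom 3: O, bond orders sum to 1 (valence 2) → 1 H
  atom 4: C, bond orders sum to 3 (valence 4) → 1 H
  atom 5: C, bond orders sum to 3 (valence 4) → 1 H
  atom 6: C, bond orders sum to 4 (valence 4) → 0 H
  atom 7: N, bond orders sum to 3 (valence 3) → 0 H
  atom 8: C, bond orders sum to 2 (valence 4) → 2 H
  atom 9: C, bond orders sum to 2 (valence 4) → 2 H
  atom 10: C, bond orders sum to 2 (valence 4) → 2 H
  atom 11: C, bond orders sum to 2 (valence 4) → 2 H
  atom 12: C, bond orders sum to 2 (valence 4) → 2 H
Total hydrogens: 13.

13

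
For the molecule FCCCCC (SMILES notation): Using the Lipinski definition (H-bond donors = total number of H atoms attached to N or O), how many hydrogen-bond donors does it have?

0

Donors: find every N or O and count the H atoms it carries.
  (no N or O atoms present)
Lipinski HBD = 0.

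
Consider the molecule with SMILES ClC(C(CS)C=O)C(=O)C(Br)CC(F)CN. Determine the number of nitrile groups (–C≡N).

Scan the SMILES for the nitrile motif — none present.
Groups that are present: 1 aldehyde, 1 ketone, 1 primary amine, 1 thiol.

0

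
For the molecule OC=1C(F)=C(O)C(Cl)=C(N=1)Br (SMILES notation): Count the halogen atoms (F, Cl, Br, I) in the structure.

3

Halogen atoms appear at heavy-atom positions 4, 8, 11 (1×Br, 1×Cl, 1×F).
Other groups present: 2 hydroxyl.
Halogen count: 3.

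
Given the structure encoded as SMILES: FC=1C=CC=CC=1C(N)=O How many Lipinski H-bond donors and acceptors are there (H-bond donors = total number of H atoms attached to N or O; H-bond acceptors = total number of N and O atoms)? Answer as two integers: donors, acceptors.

Donors: find every N or O and count the H atoms it carries.
  atom 9 (N): bond orders sum to 1 → 2 H
  atom 10 (O): bond orders sum to 2 → 0 H
Lipinski HBD = 2.
Acceptors: N atoms = 1, O atoms = 1 → HBA = 2.

2, 2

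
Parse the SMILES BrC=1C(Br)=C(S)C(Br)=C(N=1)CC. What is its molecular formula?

C7H6Br3NS

Walk through each heavy atom and fill implicit hydrogens from standard valence (C 4, N 3, O 2, S 2, halogen 1):
  atom 1: Br (halogen, monovalent) → 0 H
  atom 2: C, bond orders sum to 4 (valence 4) → 0 H
  atom 3: C, bond orders sum to 4 (valence 4) → 0 H
  atom 4: Br (halogen, monovalent) → 0 H
  atom 5: C, bond orders sum to 4 (valence 4) → 0 H
  atom 6: S, bond orders sum to 1 (valence 2) → 1 H
  atom 7: C, bond orders sum to 4 (valence 4) → 0 H
  atom 8: Br (halogen, monovalent) → 0 H
  atom 9: C, bond orders sum to 4 (valence 4) → 0 H
  atom 10: N, bond orders sum to 3 (valence 3) → 0 H
  atom 11: C, bond orders sum to 2 (valence 4) → 2 H
  atom 12: C, bond orders sum to 1 (valence 4) → 3 H
Totals → C:7, H:6, Br:3, N:1, S:1.
In Hill order: C7H6Br3NS.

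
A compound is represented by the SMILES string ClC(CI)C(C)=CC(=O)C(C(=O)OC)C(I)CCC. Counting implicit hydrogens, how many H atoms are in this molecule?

19

Walk through each heavy atom and fill implicit hydrogens from standard valence (C 4, N 3, O 2, S 2, halogen 1):
  atom 1: Cl (halogen, monovalent) → 0 H
  atom 2: C, bond orders sum to 3 (valence 4) → 1 H
  atom 3: C, bond orders sum to 2 (valence 4) → 2 H
  atom 4: I (halogen, monovalent) → 0 H
  atom 5: C, bond orders sum to 4 (valence 4) → 0 H
  atom 6: C, bond orders sum to 1 (valence 4) → 3 H
  atom 7: C, bond orders sum to 3 (valence 4) → 1 H
  atom 8: C, bond orders sum to 4 (valence 4) → 0 H
  atom 9: O, bond orders sum to 2 (valence 2) → 0 H
  atom 10: C, bond orders sum to 3 (valence 4) → 1 H
  atom 11: C, bond orders sum to 4 (valence 4) → 0 H
  atom 12: O, bond orders sum to 2 (valence 2) → 0 H
  atom 13: O, bond orders sum to 2 (valence 2) → 0 H
  atom 14: C, bond orders sum to 1 (valence 4) → 3 H
  atom 15: C, bond orders sum to 3 (valence 4) → 1 H
  atom 16: I (halogen, monovalent) → 0 H
  atom 17: C, bond orders sum to 2 (valence 4) → 2 H
  atom 18: C, bond orders sum to 2 (valence 4) → 2 H
  atom 19: C, bond orders sum to 1 (valence 4) → 3 H
Total hydrogens: 19.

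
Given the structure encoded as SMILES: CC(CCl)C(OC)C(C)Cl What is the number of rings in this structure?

In SMILES, each pair of matching ring-closure digits denotes one ring-closing bond; the number of such bonds equals the number of independent rings.
Ring-closure bonds here: 0.

0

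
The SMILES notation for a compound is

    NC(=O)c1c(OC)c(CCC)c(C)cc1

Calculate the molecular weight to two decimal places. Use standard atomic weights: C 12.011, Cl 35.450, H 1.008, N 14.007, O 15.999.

First, the molecular formula is C12H17NO2 (counting implicit H from valence).
  C: 12 × 12.011 = 144.132
  H: 17 × 1.008 = 17.136
  N: 1 × 14.007 = 14.007
  O: 2 × 15.999 = 31.998
Sum: 12×12.011 + 17×1.008 + 1×14.007 + 2×15.999 = 207.273 → 207.27 g/mol.

207.27 g/mol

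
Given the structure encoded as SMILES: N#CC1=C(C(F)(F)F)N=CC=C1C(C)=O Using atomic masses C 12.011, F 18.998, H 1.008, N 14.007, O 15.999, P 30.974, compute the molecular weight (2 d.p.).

First, the molecular formula is C9H5F3N2O (counting implicit H from valence).
  C: 9 × 12.011 = 108.099
  F: 3 × 18.998 = 56.994
  H: 5 × 1.008 = 5.040
  N: 2 × 14.007 = 28.014
  O: 1 × 15.999 = 15.999
Sum: 9×12.011 + 3×18.998 + 5×1.008 + 2×14.007 + 1×15.999 = 214.146 → 214.15 g/mol.

214.15 g/mol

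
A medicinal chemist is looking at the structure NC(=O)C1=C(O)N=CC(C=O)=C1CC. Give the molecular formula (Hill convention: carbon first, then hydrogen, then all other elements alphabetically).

C9H10N2O3

Walk through each heavy atom and fill implicit hydrogens from standard valence (C 4, N 3, O 2, S 2, halogen 1):
  atom 1: N, bond orders sum to 1 (valence 3) → 2 H
  atom 2: C, bond orders sum to 4 (valence 4) → 0 H
  atom 3: O, bond orders sum to 2 (valence 2) → 0 H
  atom 4: C, bond orders sum to 4 (valence 4) → 0 H
  atom 5: C, bond orders sum to 4 (valence 4) → 0 H
  atom 6: O, bond orders sum to 1 (valence 2) → 1 H
  atom 7: N, bond orders sum to 3 (valence 3) → 0 H
  atom 8: C, bond orders sum to 3 (valence 4) → 1 H
  atom 9: C, bond orders sum to 4 (valence 4) → 0 H
  atom 10: C, bond orders sum to 3 (valence 4) → 1 H
  atom 11: O, bond orders sum to 2 (valence 2) → 0 H
  atom 12: C, bond orders sum to 4 (valence 4) → 0 H
  atom 13: C, bond orders sum to 2 (valence 4) → 2 H
  atom 14: C, bond orders sum to 1 (valence 4) → 3 H
Totals → C:9, H:10, N:2, O:3.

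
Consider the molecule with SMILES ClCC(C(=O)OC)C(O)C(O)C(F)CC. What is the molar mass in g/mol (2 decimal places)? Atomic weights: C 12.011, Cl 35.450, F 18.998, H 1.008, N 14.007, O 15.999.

242.67 g/mol

First, the molecular formula is C9H16ClFO4 (counting implicit H from valence).
  C: 9 × 12.011 = 108.099
  Cl: 1 × 35.450 = 35.450
  F: 1 × 18.998 = 18.998
  H: 16 × 1.008 = 16.128
  O: 4 × 15.999 = 63.996
Sum: 9×12.011 + 1×35.450 + 1×18.998 + 16×1.008 + 4×15.999 = 242.671 → 242.67 g/mol.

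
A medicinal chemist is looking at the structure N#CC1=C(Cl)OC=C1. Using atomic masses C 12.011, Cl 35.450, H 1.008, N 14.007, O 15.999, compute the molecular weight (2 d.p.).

First, the molecular formula is C5H2ClNO (counting implicit H from valence).
  C: 5 × 12.011 = 60.055
  Cl: 1 × 35.450 = 35.450
  H: 2 × 1.008 = 2.016
  N: 1 × 14.007 = 14.007
  O: 1 × 15.999 = 15.999
Sum: 5×12.011 + 1×35.450 + 2×1.008 + 1×14.007 + 1×15.999 = 127.527 → 127.53 g/mol.

127.53 g/mol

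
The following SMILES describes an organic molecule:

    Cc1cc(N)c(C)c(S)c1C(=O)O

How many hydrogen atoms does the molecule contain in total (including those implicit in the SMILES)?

Walk through each heavy atom and fill implicit hydrogens from standard valence (C 4, N 3, O 2, S 2, halogen 1); for lowercase aromatic atoms, an aromatic c carries 1 H when it has two neighbours and 0 H with three, and aromatic n carries 0 H:
  atom 1: C, bond orders sum to 1 (valence 4) → 3 H
  atom 2: aromatic c, 3 neighbours → 0 H
  atom 3: aromatic c, 2 neighbours → 1 H
  atom 4: aromatic c, 3 neighbours → 0 H
  atom 5: N, bond orders sum to 1 (valence 3) → 2 H
  atom 6: aromatic c, 3 neighbours → 0 H
  atom 7: C, bond orders sum to 1 (valence 4) → 3 H
  atom 8: aromatic c, 3 neighbours → 0 H
  atom 9: S, bond orders sum to 1 (valence 2) → 1 H
  atom 10: aromatic c, 3 neighbours → 0 H
  atom 11: C, bond orders sum to 4 (valence 4) → 0 H
  atom 12: O, bond orders sum to 2 (valence 2) → 0 H
  atom 13: O, bond orders sum to 1 (valence 2) → 1 H
Total hydrogens: 11.

11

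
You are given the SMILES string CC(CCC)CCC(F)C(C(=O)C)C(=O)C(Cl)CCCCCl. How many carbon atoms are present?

Count every carbon token in the SMILES (each C, including those in ring-closure positions and inside branches).
Carbon count: 17.

17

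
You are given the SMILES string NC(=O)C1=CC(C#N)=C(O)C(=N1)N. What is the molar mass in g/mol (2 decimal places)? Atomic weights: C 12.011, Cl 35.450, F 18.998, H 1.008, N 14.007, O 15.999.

First, the molecular formula is C7H6N4O2 (counting implicit H from valence).
  C: 7 × 12.011 = 84.077
  H: 6 × 1.008 = 6.048
  N: 4 × 14.007 = 56.028
  O: 2 × 15.999 = 31.998
Sum: 7×12.011 + 6×1.008 + 4×14.007 + 2×15.999 = 178.151 → 178.15 g/mol.

178.15 g/mol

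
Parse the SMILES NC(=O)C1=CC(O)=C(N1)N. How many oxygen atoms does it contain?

2

Scan the SMILES for O atoms (remember two-letter symbols like Cl and Br are single atoms).
Oxygen count: 2.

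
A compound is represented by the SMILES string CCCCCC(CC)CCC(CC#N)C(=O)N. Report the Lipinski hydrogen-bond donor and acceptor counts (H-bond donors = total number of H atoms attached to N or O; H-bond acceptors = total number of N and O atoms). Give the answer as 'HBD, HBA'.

Donors: find every N or O and count the H atoms it carries.
  atom 14 (N): bond orders sum to 3 → 0 H
  atom 16 (O): bond orders sum to 2 → 0 H
  atom 17 (N): bond orders sum to 1 → 2 H
Lipinski HBD = 2.
Acceptors: N atoms = 2, O atoms = 1 → HBA = 3.

2, 3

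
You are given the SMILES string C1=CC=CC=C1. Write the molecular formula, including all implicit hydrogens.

Walk through each heavy atom and fill implicit hydrogens from standard valence (C 4, N 3, O 2, S 2, halogen 1):
  atom 1: C, bond orders sum to 3 (valence 4) → 1 H
  atom 2: C, bond orders sum to 3 (valence 4) → 1 H
  atom 3: C, bond orders sum to 3 (valence 4) → 1 H
  atom 4: C, bond orders sum to 3 (valence 4) → 1 H
  atom 5: C, bond orders sum to 3 (valence 4) → 1 H
  atom 6: C, bond orders sum to 3 (valence 4) → 1 H
Totals → C:6, H:6.
In Hill order: C6H6.

C6H6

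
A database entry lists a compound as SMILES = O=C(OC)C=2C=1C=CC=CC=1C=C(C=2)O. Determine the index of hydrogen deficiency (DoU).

Degree of unsaturation = (number of rings) + (number of π bonds).
Ring closures in the SMILES: 2.
π bonds: 6 double bonds (each 1 DoU) → 6 DoU from unsaturation.
Total DoU = 2 + 6 = 8.

8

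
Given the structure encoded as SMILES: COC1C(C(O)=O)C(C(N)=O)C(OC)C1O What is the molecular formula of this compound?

C9H15NO6

Walk through each heavy atom and fill implicit hydrogens from standard valence (C 4, N 3, O 2, S 2, halogen 1):
  atom 1: C, bond orders sum to 1 (valence 4) → 3 H
  atom 2: O, bond orders sum to 2 (valence 2) → 0 H
  atom 3: C, bond orders sum to 3 (valence 4) → 1 H
  atom 4: C, bond orders sum to 3 (valence 4) → 1 H
  atom 5: C, bond orders sum to 4 (valence 4) → 0 H
  atom 6: O, bond orders sum to 1 (valence 2) → 1 H
  atom 7: O, bond orders sum to 2 (valence 2) → 0 H
  atom 8: C, bond orders sum to 3 (valence 4) → 1 H
  atom 9: C, bond orders sum to 4 (valence 4) → 0 H
  atom 10: N, bond orders sum to 1 (valence 3) → 2 H
  atom 11: O, bond orders sum to 2 (valence 2) → 0 H
  atom 12: C, bond orders sum to 3 (valence 4) → 1 H
  atom 13: O, bond orders sum to 2 (valence 2) → 0 H
  atom 14: C, bond orders sum to 1 (valence 4) → 3 H
  atom 15: C, bond orders sum to 3 (valence 4) → 1 H
  atom 16: O, bond orders sum to 1 (valence 2) → 1 H
Totals → C:9, H:15, N:1, O:6.
In Hill order: C9H15NO6.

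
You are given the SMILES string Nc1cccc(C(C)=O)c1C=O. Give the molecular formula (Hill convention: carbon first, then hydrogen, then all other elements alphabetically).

Walk through each heavy atom and fill implicit hydrogens from standard valence (C 4, N 3, O 2, S 2, halogen 1); for lowercase aromatic atoms, an aromatic c carries 1 H when it has two neighbours and 0 H with three, and aromatic n carries 0 H:
  atom 1: N, bond orders sum to 1 (valence 3) → 2 H
  atom 2: aromatic c, 3 neighbours → 0 H
  atom 3: aromatic c, 2 neighbours → 1 H
  atom 4: aromatic c, 2 neighbours → 1 H
  atom 5: aromatic c, 2 neighbours → 1 H
  atom 6: aromatic c, 3 neighbours → 0 H
  atom 7: C, bond orders sum to 4 (valence 4) → 0 H
  atom 8: C, bond orders sum to 1 (valence 4) → 3 H
  atom 9: O, bond orders sum to 2 (valence 2) → 0 H
  atom 10: aromatic c, 3 neighbours → 0 H
  atom 11: C, bond orders sum to 3 (valence 4) → 1 H
  atom 12: O, bond orders sum to 2 (valence 2) → 0 H
Totals → C:9, H:9, N:1, O:2.
In Hill order: C9H9NO2.

C9H9NO2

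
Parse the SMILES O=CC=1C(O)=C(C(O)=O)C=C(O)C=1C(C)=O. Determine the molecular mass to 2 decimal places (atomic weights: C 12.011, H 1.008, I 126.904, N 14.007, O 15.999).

224.17 g/mol

First, the molecular formula is C10H8O6 (counting implicit H from valence).
  C: 10 × 12.011 = 120.110
  H: 8 × 1.008 = 8.064
  O: 6 × 15.999 = 95.994
Sum: 10×12.011 + 8×1.008 + 6×15.999 = 224.168 → 224.17 g/mol.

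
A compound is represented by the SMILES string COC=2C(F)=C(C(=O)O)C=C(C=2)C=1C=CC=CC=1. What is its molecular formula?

Walk through each heavy atom and fill implicit hydrogens from standard valence (C 4, N 3, O 2, S 2, halogen 1):
  atom 1: C, bond orders sum to 1 (valence 4) → 3 H
  atom 2: O, bond orders sum to 2 (valence 2) → 0 H
  atom 3: C, bond orders sum to 4 (valence 4) → 0 H
  atom 4: C, bond orders sum to 4 (valence 4) → 0 H
  atom 5: F (halogen, monovalent) → 0 H
  atom 6: C, bond orders sum to 4 (valence 4) → 0 H
  atom 7: C, bond orders sum to 4 (valence 4) → 0 H
  atom 8: O, bond orders sum to 2 (valence 2) → 0 H
  atom 9: O, bond orders sum to 1 (valence 2) → 1 H
  atom 10: C, bond orders sum to 3 (valence 4) → 1 H
  atom 11: C, bond orders sum to 4 (valence 4) → 0 H
  atom 12: C, bond orders sum to 3 (valence 4) → 1 H
  atom 13: C, bond orders sum to 4 (valence 4) → 0 H
  atom 14: C, bond orders sum to 3 (valence 4) → 1 H
  atom 15: C, bond orders sum to 3 (valence 4) → 1 H
  atom 16: C, bond orders sum to 3 (valence 4) → 1 H
  atom 17: C, bond orders sum to 3 (valence 4) → 1 H
  atom 18: C, bond orders sum to 3 (valence 4) → 1 H
Totals → C:14, H:11, F:1, O:3.
In Hill order: C14H11FO3.

C14H11FO3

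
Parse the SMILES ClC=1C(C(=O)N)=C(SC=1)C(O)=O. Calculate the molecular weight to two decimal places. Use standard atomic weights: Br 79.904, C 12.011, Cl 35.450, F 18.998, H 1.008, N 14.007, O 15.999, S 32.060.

205.61 g/mol

First, the molecular formula is C6H4ClNO3S (counting implicit H from valence).
  C: 6 × 12.011 = 72.066
  Cl: 1 × 35.450 = 35.450
  H: 4 × 1.008 = 4.032
  N: 1 × 14.007 = 14.007
  O: 3 × 15.999 = 47.997
  S: 1 × 32.060 = 32.060
Sum: 6×12.011 + 1×35.450 + 4×1.008 + 1×14.007 + 3×15.999 + 1×32.060 = 205.612 → 205.61 g/mol.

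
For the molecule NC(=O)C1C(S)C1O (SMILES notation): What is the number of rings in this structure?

In SMILES, each pair of matching ring-closure digits denotes one ring-closing bond; the number of such bonds equals the number of independent rings.
Ring-closure bonds here: 1.

1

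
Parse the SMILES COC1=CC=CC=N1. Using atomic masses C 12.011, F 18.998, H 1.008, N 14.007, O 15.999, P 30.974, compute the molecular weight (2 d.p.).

109.13 g/mol

First, the molecular formula is C6H7NO (counting implicit H from valence).
  C: 6 × 12.011 = 72.066
  H: 7 × 1.008 = 7.056
  N: 1 × 14.007 = 14.007
  O: 1 × 15.999 = 15.999
Sum: 6×12.011 + 7×1.008 + 1×14.007 + 1×15.999 = 109.128 → 109.13 g/mol.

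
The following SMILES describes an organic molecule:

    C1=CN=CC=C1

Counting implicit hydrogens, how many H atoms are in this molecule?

5

Walk through each heavy atom and fill implicit hydrogens from standard valence (C 4, N 3, O 2, S 2, halogen 1):
  atom 1: C, bond orders sum to 3 (valence 4) → 1 H
  atom 2: C, bond orders sum to 3 (valence 4) → 1 H
  atom 3: N, bond orders sum to 3 (valence 3) → 0 H
  atom 4: C, bond orders sum to 3 (valence 4) → 1 H
  atom 5: C, bond orders sum to 3 (valence 4) → 1 H
  atom 6: C, bond orders sum to 3 (valence 4) → 1 H
Total hydrogens: 5.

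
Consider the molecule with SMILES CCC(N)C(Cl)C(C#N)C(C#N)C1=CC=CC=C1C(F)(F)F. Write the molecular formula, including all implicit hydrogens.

C15H15ClF3N3

Walk through each heavy atom and fill implicit hydrogens from standard valence (C 4, N 3, O 2, S 2, halogen 1):
  atom 1: C, bond orders sum to 1 (valence 4) → 3 H
  atom 2: C, bond orders sum to 2 (valence 4) → 2 H
  atom 3: C, bond orders sum to 3 (valence 4) → 1 H
  atom 4: N, bond orders sum to 1 (valence 3) → 2 H
  atom 5: C, bond orders sum to 3 (valence 4) → 1 H
  atom 6: Cl (halogen, monovalent) → 0 H
  atom 7: C, bond orders sum to 3 (valence 4) → 1 H
  atom 8: C, bond orders sum to 4 (valence 4) → 0 H
  atom 9: N, bond orders sum to 3 (valence 3) → 0 H
  atom 10: C, bond orders sum to 3 (valence 4) → 1 H
  atom 11: C, bond orders sum to 4 (valence 4) → 0 H
  atom 12: N, bond orders sum to 3 (valence 3) → 0 H
  atom 13: C, bond orders sum to 4 (valence 4) → 0 H
  atom 14: C, bond orders sum to 3 (valence 4) → 1 H
  atom 15: C, bond orders sum to 3 (valence 4) → 1 H
  atom 16: C, bond orders sum to 3 (valence 4) → 1 H
  atom 17: C, bond orders sum to 3 (valence 4) → 1 H
  atom 18: C, bond orders sum to 4 (valence 4) → 0 H
  atom 19: C, bond orders sum to 4 (valence 4) → 0 H
  atom 20: F (halogen, monovalent) → 0 H
  atom 21: F (halogen, monovalent) → 0 H
  atom 22: F (halogen, monovalent) → 0 H
Totals → C:15, H:15, Cl:1, F:3, N:3.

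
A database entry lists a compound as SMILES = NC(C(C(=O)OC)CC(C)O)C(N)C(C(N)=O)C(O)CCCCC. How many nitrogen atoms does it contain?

3

Scan the SMILES for N atoms (remember two-letter symbols like Cl and Br are single atoms).
Nitrogen count: 3.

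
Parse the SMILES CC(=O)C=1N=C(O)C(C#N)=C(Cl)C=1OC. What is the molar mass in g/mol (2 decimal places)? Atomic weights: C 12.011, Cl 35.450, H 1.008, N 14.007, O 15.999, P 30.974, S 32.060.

226.62 g/mol

First, the molecular formula is C9H7ClN2O3 (counting implicit H from valence).
  C: 9 × 12.011 = 108.099
  Cl: 1 × 35.450 = 35.450
  H: 7 × 1.008 = 7.056
  N: 2 × 14.007 = 28.014
  O: 3 × 15.999 = 47.997
Sum: 9×12.011 + 1×35.450 + 7×1.008 + 2×14.007 + 3×15.999 = 226.616 → 226.62 g/mol.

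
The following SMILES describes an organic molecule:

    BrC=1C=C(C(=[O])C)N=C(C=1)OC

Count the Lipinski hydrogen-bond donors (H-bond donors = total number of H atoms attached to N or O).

Donors: find every N or O and count the H atoms it carries.
  atom 6 (O): bond orders sum to 2 → 0 H
  atom 8 (N): bond orders sum to 3 → 0 H
  atom 11 (O): bond orders sum to 2 → 0 H
Lipinski HBD = 0.

0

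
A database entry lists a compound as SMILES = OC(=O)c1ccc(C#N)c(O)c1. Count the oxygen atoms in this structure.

3

Scan the SMILES for O atoms (remember two-letter symbols like Cl and Br are single atoms).
Oxygen count: 3.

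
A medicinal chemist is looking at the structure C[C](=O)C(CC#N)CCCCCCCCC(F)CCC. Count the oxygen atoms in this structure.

Scan the SMILES for O atoms (remember two-letter symbols like Cl and Br are single atoms).
Oxygen count: 1.

1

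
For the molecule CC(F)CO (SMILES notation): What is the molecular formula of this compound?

Walk through each heavy atom and fill implicit hydrogens from standard valence (C 4, N 3, O 2, S 2, halogen 1):
  atom 1: C, bond orders sum to 1 (valence 4) → 3 H
  atom 2: C, bond orders sum to 3 (valence 4) → 1 H
  atom 3: F (halogen, monovalent) → 0 H
  atom 4: C, bond orders sum to 2 (valence 4) → 2 H
  atom 5: O, bond orders sum to 1 (valence 2) → 1 H
Totals → C:3, H:7, F:1, O:1.

C3H7FO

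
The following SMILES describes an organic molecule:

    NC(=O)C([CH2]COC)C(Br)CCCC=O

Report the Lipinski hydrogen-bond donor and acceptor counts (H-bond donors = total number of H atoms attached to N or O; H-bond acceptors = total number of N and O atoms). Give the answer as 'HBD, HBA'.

2, 4

Donors: find every N or O and count the H atoms it carries.
  atom 1 (N): bond orders sum to 1 → 2 H
  atom 3 (O): bond orders sum to 2 → 0 H
  atom 7 (O): bond orders sum to 2 → 0 H
  atom 15 (O): bond orders sum to 2 → 0 H
Lipinski HBD = 2.
Acceptors: N atoms = 1, O atoms = 3 → HBA = 4.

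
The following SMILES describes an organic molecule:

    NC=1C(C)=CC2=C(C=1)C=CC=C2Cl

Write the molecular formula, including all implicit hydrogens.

C11H10ClN

Walk through each heavy atom and fill implicit hydrogens from standard valence (C 4, N 3, O 2, S 2, halogen 1):
  atom 1: N, bond orders sum to 1 (valence 3) → 2 H
  atom 2: C, bond orders sum to 4 (valence 4) → 0 H
  atom 3: C, bond orders sum to 4 (valence 4) → 0 H
  atom 4: C, bond orders sum to 1 (valence 4) → 3 H
  atom 5: C, bond orders sum to 3 (valence 4) → 1 H
  atom 6: C, bond orders sum to 4 (valence 4) → 0 H
  atom 7: C, bond orders sum to 4 (valence 4) → 0 H
  atom 8: C, bond orders sum to 3 (valence 4) → 1 H
  atom 9: C, bond orders sum to 3 (valence 4) → 1 H
  atom 10: C, bond orders sum to 3 (valence 4) → 1 H
  atom 11: C, bond orders sum to 3 (valence 4) → 1 H
  atom 12: C, bond orders sum to 4 (valence 4) → 0 H
  atom 13: Cl (halogen, monovalent) → 0 H
Totals → C:11, H:10, Cl:1, N:1.
In Hill order: C11H10ClN.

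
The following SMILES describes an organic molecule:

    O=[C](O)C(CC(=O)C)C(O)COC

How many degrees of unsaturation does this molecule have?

2

Molecular formula: C8H14O5.
DoU = (2C + 2 + N − H − X) / 2, where X is the halogen count and O/S are ignored.
    = (2·8 + 2 + 0 − 14 − 0) / 2 = 4 / 2 = 2.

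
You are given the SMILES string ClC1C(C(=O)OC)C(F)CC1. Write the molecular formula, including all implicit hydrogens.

C7H10ClFO2

Walk through each heavy atom and fill implicit hydrogens from standard valence (C 4, N 3, O 2, S 2, halogen 1):
  atom 1: Cl (halogen, monovalent) → 0 H
  atom 2: C, bond orders sum to 3 (valence 4) → 1 H
  atom 3: C, bond orders sum to 3 (valence 4) → 1 H
  atom 4: C, bond orders sum to 4 (valence 4) → 0 H
  atom 5: O, bond orders sum to 2 (valence 2) → 0 H
  atom 6: O, bond orders sum to 2 (valence 2) → 0 H
  atom 7: C, bond orders sum to 1 (valence 4) → 3 H
  atom 8: C, bond orders sum to 3 (valence 4) → 1 H
  atom 9: F (halogen, monovalent) → 0 H
  atom 10: C, bond orders sum to 2 (valence 4) → 2 H
  atom 11: C, bond orders sum to 2 (valence 4) → 2 H
Totals → C:7, H:10, Cl:1, F:1, O:2.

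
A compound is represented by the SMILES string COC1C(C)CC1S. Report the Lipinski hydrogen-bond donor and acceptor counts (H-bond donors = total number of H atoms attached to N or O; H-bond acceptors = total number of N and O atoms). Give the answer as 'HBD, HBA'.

Donors: find every N or O and count the H atoms it carries.
  atom 2 (O): bond orders sum to 2 → 0 H
Lipinski HBD = 0.
Acceptors: N atoms = 0, O atoms = 1 → HBA = 1.

0, 1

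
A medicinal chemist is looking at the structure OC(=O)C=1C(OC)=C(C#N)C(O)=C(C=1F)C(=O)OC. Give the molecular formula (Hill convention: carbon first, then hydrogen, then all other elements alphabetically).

C11H8FNO6

Walk through each heavy atom and fill implicit hydrogens from standard valence (C 4, N 3, O 2, S 2, halogen 1):
  atom 1: O, bond orders sum to 1 (valence 2) → 1 H
  atom 2: C, bond orders sum to 4 (valence 4) → 0 H
  atom 3: O, bond orders sum to 2 (valence 2) → 0 H
  atom 4: C, bond orders sum to 4 (valence 4) → 0 H
  atom 5: C, bond orders sum to 4 (valence 4) → 0 H
  atom 6: O, bond orders sum to 2 (valence 2) → 0 H
  atom 7: C, bond orders sum to 1 (valence 4) → 3 H
  atom 8: C, bond orders sum to 4 (valence 4) → 0 H
  atom 9: C, bond orders sum to 4 (valence 4) → 0 H
  atom 10: N, bond orders sum to 3 (valence 3) → 0 H
  atom 11: C, bond orders sum to 4 (valence 4) → 0 H
  atom 12: O, bond orders sum to 1 (valence 2) → 1 H
  atom 13: C, bond orders sum to 4 (valence 4) → 0 H
  atom 14: C, bond orders sum to 4 (valence 4) → 0 H
  atom 15: F (halogen, monovalent) → 0 H
  atom 16: C, bond orders sum to 4 (valence 4) → 0 H
  atom 17: O, bond orders sum to 2 (valence 2) → 0 H
  atom 18: O, bond orders sum to 2 (valence 2) → 0 H
  atom 19: C, bond orders sum to 1 (valence 4) → 3 H
Totals → C:11, H:8, F:1, N:1, O:6.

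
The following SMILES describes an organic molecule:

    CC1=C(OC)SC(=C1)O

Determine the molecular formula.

Walk through each heavy atom and fill implicit hydrogens from standard valence (C 4, N 3, O 2, S 2, halogen 1):
  atom 1: C, bond orders sum to 1 (valence 4) → 3 H
  atom 2: C, bond orders sum to 4 (valence 4) → 0 H
  atom 3: C, bond orders sum to 4 (valence 4) → 0 H
  atom 4: O, bond orders sum to 2 (valence 2) → 0 H
  atom 5: C, bond orders sum to 1 (valence 4) → 3 H
  atom 6: S, bond orders sum to 2 (valence 2) → 0 H
  atom 7: C, bond orders sum to 4 (valence 4) → 0 H
  atom 8: C, bond orders sum to 3 (valence 4) → 1 H
  atom 9: O, bond orders sum to 1 (valence 2) → 1 H
Totals → C:6, H:8, O:2, S:1.

C6H8O2S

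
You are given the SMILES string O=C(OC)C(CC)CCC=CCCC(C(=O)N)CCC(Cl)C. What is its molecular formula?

Walk through each heavy atom and fill implicit hydrogens from standard valence (C 4, N 3, O 2, S 2, halogen 1):
  atom 1: O, bond orders sum to 2 (valence 2) → 0 H
  atom 2: C, bond orders sum to 4 (valence 4) → 0 H
  atom 3: O, bond orders sum to 2 (valence 2) → 0 H
  atom 4: C, bond orders sum to 1 (valence 4) → 3 H
  atom 5: C, bond orders sum to 3 (valence 4) → 1 H
  atom 6: C, bond orders sum to 2 (valence 4) → 2 H
  atom 7: C, bond orders sum to 1 (valence 4) → 3 H
  atom 8: C, bond orders sum to 2 (valence 4) → 2 H
  atom 9: C, bond orders sum to 2 (valence 4) → 2 H
  atom 10: C, bond orders sum to 3 (valence 4) → 1 H
  atom 11: C, bond orders sum to 3 (valence 4) → 1 H
  atom 12: C, bond orders sum to 2 (valence 4) → 2 H
  atom 13: C, bond orders sum to 2 (valence 4) → 2 H
  atom 14: C, bond orders sum to 3 (valence 4) → 1 H
  atom 15: C, bond orders sum to 4 (valence 4) → 0 H
  atom 16: O, bond orders sum to 2 (valence 2) → 0 H
  atom 17: N, bond orders sum to 1 (valence 3) → 2 H
  atom 18: C, bond orders sum to 2 (valence 4) → 2 H
  atom 19: C, bond orders sum to 2 (valence 4) → 2 H
  atom 20: C, bond orders sum to 3 (valence 4) → 1 H
  atom 21: Cl (halogen, monovalent) → 0 H
  atom 22: C, bond orders sum to 1 (valence 4) → 3 H
Totals → C:17, H:30, Cl:1, N:1, O:3.

C17H30ClNO3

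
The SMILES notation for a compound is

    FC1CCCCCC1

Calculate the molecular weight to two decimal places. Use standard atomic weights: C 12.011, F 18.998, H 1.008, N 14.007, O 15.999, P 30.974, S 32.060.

First, the molecular formula is C7H13F (counting implicit H from valence).
  C: 7 × 12.011 = 84.077
  F: 1 × 18.998 = 18.998
  H: 13 × 1.008 = 13.104
Sum: 7×12.011 + 1×18.998 + 13×1.008 = 116.179 → 116.18 g/mol.

116.18 g/mol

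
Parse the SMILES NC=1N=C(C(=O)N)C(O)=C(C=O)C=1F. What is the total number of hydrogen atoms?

Walk through each heavy atom and fill implicit hydrogens from standard valence (C 4, N 3, O 2, S 2, halogen 1):
  atom 1: N, bond orders sum to 1 (valence 3) → 2 H
  atom 2: C, bond orders sum to 4 (valence 4) → 0 H
  atom 3: N, bond orders sum to 3 (valence 3) → 0 H
  atom 4: C, bond orders sum to 4 (valence 4) → 0 H
  atom 5: C, bond orders sum to 4 (valence 4) → 0 H
  atom 6: O, bond orders sum to 2 (valence 2) → 0 H
  atom 7: N, bond orders sum to 1 (valence 3) → 2 H
  atom 8: C, bond orders sum to 4 (valence 4) → 0 H
  atom 9: O, bond orders sum to 1 (valence 2) → 1 H
  atom 10: C, bond orders sum to 4 (valence 4) → 0 H
  atom 11: C, bond orders sum to 3 (valence 4) → 1 H
  atom 12: O, bond orders sum to 2 (valence 2) → 0 H
  atom 13: C, bond orders sum to 4 (valence 4) → 0 H
  atom 14: F (halogen, monovalent) → 0 H
Total hydrogens: 6.

6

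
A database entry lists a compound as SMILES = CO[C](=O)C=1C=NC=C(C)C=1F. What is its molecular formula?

Walk through each heavy atom and fill implicit hydrogens from standard valence (C 4, N 3, O 2, S 2, halogen 1):
  atom 1: C, bond orders sum to 1 (valence 4) → 3 H
  atom 2: O, bond orders sum to 2 (valence 2) → 0 H
  atom 3: C with explicit H count 0
  atom 4: O, bond orders sum to 2 (valence 2) → 0 H
  atom 5: C, bond orders sum to 4 (valence 4) → 0 H
  atom 6: C, bond orders sum to 3 (valence 4) → 1 H
  atom 7: N, bond orders sum to 3 (valence 3) → 0 H
  atom 8: C, bond orders sum to 3 (valence 4) → 1 H
  atom 9: C, bond orders sum to 4 (valence 4) → 0 H
  atom 10: C, bond orders sum to 1 (valence 4) → 3 H
  atom 11: C, bond orders sum to 4 (valence 4) → 0 H
  atom 12: F (halogen, monovalent) → 0 H
Totals → C:8, H:8, F:1, N:1, O:2.
In Hill order: C8H8FNO2.

C8H8FNO2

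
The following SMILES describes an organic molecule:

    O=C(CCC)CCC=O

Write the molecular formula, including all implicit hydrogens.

C7H12O2

Walk through each heavy atom and fill implicit hydrogens from standard valence (C 4, N 3, O 2, S 2, halogen 1):
  atom 1: O, bond orders sum to 2 (valence 2) → 0 H
  atom 2: C, bond orders sum to 4 (valence 4) → 0 H
  atom 3: C, bond orders sum to 2 (valence 4) → 2 H
  atom 4: C, bond orders sum to 2 (valence 4) → 2 H
  atom 5: C, bond orders sum to 1 (valence 4) → 3 H
  atom 6: C, bond orders sum to 2 (valence 4) → 2 H
  atom 7: C, bond orders sum to 2 (valence 4) → 2 H
  atom 8: C, bond orders sum to 3 (valence 4) → 1 H
  atom 9: O, bond orders sum to 2 (valence 2) → 0 H
Totals → C:7, H:12, O:2.
In Hill order: C7H12O2.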